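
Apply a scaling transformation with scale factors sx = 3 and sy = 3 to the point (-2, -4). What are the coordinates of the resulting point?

Scaling matrix:
[[3, 0], [0, 3]]
Result: (-2 × 3, -4 × 3) = (-6, -12)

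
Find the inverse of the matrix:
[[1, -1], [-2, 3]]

For [[a,b],[c,d]], inverse = (1/det)·[[d,-b],[-c,a]]
det = (1)(3) - (-1)(-2) = 3 - 2 = 1
Inverse = [[3, 1], [2, 1]]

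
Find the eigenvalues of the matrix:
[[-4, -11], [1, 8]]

Characteristic equation: det(A - λI) = 0
λ² - (trace)λ + (det) = 0
trace = -4 + 8 = 4, det = (-4)(8) - (-11)(1) = -21
λ² - (4)λ + (-21) = 0
λ = (4 ± √((4)² - 4·(-21))) / 2 = (4 ± √100) / 2
Solving: λ = -3, 7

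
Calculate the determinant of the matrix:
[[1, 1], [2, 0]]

For a 2×2 matrix [[a, b], [c, d]], det = ad - bc
det = (1)(0) - (1)(2) = 0 - 2 = -2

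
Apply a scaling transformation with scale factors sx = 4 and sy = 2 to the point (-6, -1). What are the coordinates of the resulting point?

Scaling matrix:
[[4, 0], [0, 2]]
Result: (-6 × 4, -1 × 2) = (-24, -2)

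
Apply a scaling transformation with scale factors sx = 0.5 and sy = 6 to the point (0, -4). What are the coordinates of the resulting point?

Scaling matrix:
[[0.50, 0], [0, 6]]
Result: (0 × 0.5, -4 × 6) = (0, -24)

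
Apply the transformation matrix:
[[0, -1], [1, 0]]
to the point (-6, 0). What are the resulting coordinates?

Matrix multiplication:
[[0, -1], [1, 0]] × [-6, 0]ᵀ
= [(0)(-6) + (-1)(0), (1)(-6) + (0)(0)]ᵀ
= [0, -6]ᵀ
Result: (0, -6)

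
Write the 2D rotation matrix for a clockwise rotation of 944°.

Rotation matrix formula: [[cos θ, -sin θ], [sin θ, cos θ]]
A clockwise rotation by 944° is equivalent to a counterclockwise rotation by -944°.
For θ = -944°:
cos(-944°) = -0.7193
sin(-944°) = 0.6947
Result: [[-0.7193, -0.6947], [0.6947, -0.7193]]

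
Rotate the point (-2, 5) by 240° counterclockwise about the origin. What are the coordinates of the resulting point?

Rotation matrix for 240°: [[cos 240°, -sin 240°], [sin 240°, cos 240°]] ≈ [[-0.500000, 0.866025], [-0.866025, -0.500000]]
[[-0.500000, 0.866025], [-0.866025, -0.500000]] × [-2, 5]ᵀ ≈ [5.3301, -0.7679]ᵀ
Result: (5.3301, -0.7679)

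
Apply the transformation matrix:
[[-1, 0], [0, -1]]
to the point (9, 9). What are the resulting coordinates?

Matrix multiplication:
[[-1, 0], [0, -1]] × [9, 9]ᵀ
= [(-1)(9) + (0)(9), (0)(9) + (-1)(9)]ᵀ
= [-9, -9]ᵀ
Result: (-9, -9)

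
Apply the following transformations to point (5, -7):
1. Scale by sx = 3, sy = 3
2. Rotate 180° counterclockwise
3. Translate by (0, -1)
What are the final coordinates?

Step 1: Scale → (15, -21)
Step 2: Rotate 180° → (-15, 21)
Step 3: Translate → (-15, 20)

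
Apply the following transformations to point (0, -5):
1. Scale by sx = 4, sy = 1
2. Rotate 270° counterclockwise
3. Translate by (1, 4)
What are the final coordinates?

Step 1: Scale → (0, -5)
Step 2: Rotate 270° → (-5, 0)
Step 3: Translate → (-4, 4)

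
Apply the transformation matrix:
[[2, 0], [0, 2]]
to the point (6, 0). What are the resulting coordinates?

Matrix multiplication:
[[2, 0], [0, 2]] × [6, 0]ᵀ
= [(2)(6) + (0)(0), (0)(6) + (2)(0)]ᵀ
= [12, 0]ᵀ
Result: (12, 0)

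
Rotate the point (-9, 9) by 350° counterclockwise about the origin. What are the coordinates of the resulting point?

Rotation matrix for 350°: [[cos 350°, -sin 350°], [sin 350°, cos 350°]] ≈ [[0.984808, 0.173648], [-0.173648, 0.984808]]
[[0.984808, 0.173648], [-0.173648, 0.984808]] × [-9, 9]ᵀ ≈ [-7.3004, 10.4261]ᵀ
Result: (-7.3004, 10.4261)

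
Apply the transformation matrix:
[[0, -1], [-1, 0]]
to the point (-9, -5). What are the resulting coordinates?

Matrix multiplication:
[[0, -1], [-1, 0]] × [-9, -5]ᵀ
= [(0)(-9) + (-1)(-5), (-1)(-9) + (0)(-5)]ᵀ
= [5, 9]ᵀ
Result: (5, 9)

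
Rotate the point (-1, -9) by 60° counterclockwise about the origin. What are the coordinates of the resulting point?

Rotation matrix for 60°: [[cos 60°, -sin 60°], [sin 60°, cos 60°]] ≈ [[0.500000, -0.866025], [0.866025, 0.500000]]
[[0.500000, -0.866025], [0.866025, 0.500000]] × [-1, -9]ᵀ ≈ [7.2942, -5.3660]ᵀ
Result: (7.2942, -5.3660)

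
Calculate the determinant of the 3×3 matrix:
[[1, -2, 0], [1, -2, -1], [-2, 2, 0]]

Expansion along first row:
det = 1·det([[-2,-1],[2,0]]) - -2·det([[1,-1],[-2,0]]) + 0·det([[1,-2],[-2,2]])
    = 1·(-2·0 - -1·2) - -2·(1·0 - -1·-2) + 0·(1·2 - -2·-2)
    = 1·2 - -2·-2 + 0·-2
    = 2 + -4 + 0 = -2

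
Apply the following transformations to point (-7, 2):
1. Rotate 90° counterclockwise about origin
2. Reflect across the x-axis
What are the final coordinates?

Step 1: Rotate 90° → (-2, -7)
Step 2: Reflect across x-axis → (-2, 7)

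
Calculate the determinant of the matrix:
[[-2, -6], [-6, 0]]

For a 2×2 matrix [[a, b], [c, d]], det = ad - bc
det = (-2)(0) - (-6)(-6) = 0 - 36 = -36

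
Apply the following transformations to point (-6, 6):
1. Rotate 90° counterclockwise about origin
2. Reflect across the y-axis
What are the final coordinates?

Step 1: Rotate 90° → (-6, -6)
Step 2: Reflect across y-axis → (6, -6)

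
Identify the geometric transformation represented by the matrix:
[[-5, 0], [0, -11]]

This matrix represents: non-uniform scaling by sx = -5, sy = -11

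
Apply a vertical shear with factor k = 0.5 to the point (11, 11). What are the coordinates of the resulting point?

Shear matrix for vertical shear with factor k = 0.5:
[[1, 0], [0.50, 1]]
Result: (11, 11) → (11, 16.5)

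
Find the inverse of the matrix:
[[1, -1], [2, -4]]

For [[a,b],[c,d]], inverse = (1/det)·[[d,-b],[-c,a]]
det = (1)(-4) - (-1)(2) = -4 - -2 = -2
Inverse = (1/-2)·[[-4, 1], [-2, 1]]
= [[2, -1/2], [1, -1/2]]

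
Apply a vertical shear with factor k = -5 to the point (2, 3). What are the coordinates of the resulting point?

Shear matrix for vertical shear with factor k = -5:
[[1, 0], [-5, 1]]
Result: (2, 3) → (2, -7)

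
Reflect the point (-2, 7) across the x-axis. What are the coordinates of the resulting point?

Reflection across x-axis: (-2, 7) → (-2, -7)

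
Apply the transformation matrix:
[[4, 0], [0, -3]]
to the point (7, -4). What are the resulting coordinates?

Matrix multiplication:
[[4, 0], [0, -3]] × [7, -4]ᵀ
= [(4)(7) + (0)(-4), (0)(7) + (-3)(-4)]ᵀ
= [28, 12]ᵀ
Result: (28, 12)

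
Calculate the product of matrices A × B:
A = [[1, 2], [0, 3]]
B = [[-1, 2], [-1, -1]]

Matrix multiplication:
C[0][0] = 1×-1 + 2×-1 = -3
C[0][1] = 1×2 + 2×-1 = 0
C[1][0] = 0×-1 + 3×-1 = -3
C[1][1] = 0×2 + 3×-1 = -3
Result: [[-3, 0], [-3, -3]]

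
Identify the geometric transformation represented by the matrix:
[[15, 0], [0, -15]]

This matrix represents: non-uniform scaling by sx = 15, sy = -15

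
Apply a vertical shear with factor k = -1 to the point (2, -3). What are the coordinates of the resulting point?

Shear matrix for vertical shear with factor k = -1:
[[1, 0], [-1, 1]]
Result: (2, -3) → (2, -5)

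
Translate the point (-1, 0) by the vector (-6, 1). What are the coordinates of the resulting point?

Translation by (-6, 1) (homogeneous matrix [[1, 0, -6], [0, 1, 1], [0, 0, 1]]):
x' = -1 + -6 = -7
y' = 0 + 1 = 1
Result: (-7, 1)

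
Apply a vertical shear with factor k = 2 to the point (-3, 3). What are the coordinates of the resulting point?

Shear matrix for vertical shear with factor k = 2:
[[1, 0], [2, 1]]
Result: (-3, 3) → (-3, -3)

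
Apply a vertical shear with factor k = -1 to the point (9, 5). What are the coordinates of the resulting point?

Shear matrix for vertical shear with factor k = -1:
[[1, 0], [-1, 1]]
Result: (9, 5) → (9, -4)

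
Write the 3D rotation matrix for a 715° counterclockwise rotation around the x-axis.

Rotation matrix for counterclockwise 715° around x-axis:
cos(715°) = 0.9962, sin(715°) = -0.0872
Result: [[1, 0, 0], [0, 0.9962, 0.0872], [0, -0.0872, 0.9962]]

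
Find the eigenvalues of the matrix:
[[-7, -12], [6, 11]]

Characteristic equation: det(A - λI) = 0
λ² - (trace)λ + (det) = 0
trace = -7 + 11 = 4, det = (-7)(11) - (-12)(6) = -5
λ² - (4)λ + (-5) = 0
λ = (4 ± √((4)² - 4·(-5))) / 2 = (4 ± √36) / 2
Solving: λ = -1, 5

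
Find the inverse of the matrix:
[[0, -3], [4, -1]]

For [[a,b],[c,d]], inverse = (1/det)·[[d,-b],[-c,a]]
det = (0)(-1) - (-3)(4) = 0 - -12 = 12
Inverse = (1/12)·[[-1, 3], [-4, 0]]
= [[-1/12, 1/4], [-1/3, 0]]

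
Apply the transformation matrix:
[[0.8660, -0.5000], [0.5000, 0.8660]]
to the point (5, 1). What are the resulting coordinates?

Matrix multiplication:
[[0.8660, -0.5000], [0.5000, 0.8660]] × [5, 1]ᵀ
= [(0.8660)(5) + (-0.5000)(1), (0.5000)(5) + (0.8660)(1)]ᵀ
= [3.8300, 3.3660]ᵀ
Result: (3.8300, 3.3660)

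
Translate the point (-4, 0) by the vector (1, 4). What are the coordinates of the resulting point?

Translation by (1, 4) (homogeneous matrix [[1, 0, 1], [0, 1, 4], [0, 0, 1]]):
x' = -4 + 1 = -3
y' = 0 + 4 = 4
Result: (-3, 4)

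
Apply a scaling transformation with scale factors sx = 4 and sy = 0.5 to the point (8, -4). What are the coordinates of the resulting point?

Scaling matrix:
[[4, 0], [0, 0.50]]
Result: (8 × 4, -4 × 0.5) = (32, -2)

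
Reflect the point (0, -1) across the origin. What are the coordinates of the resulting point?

Reflection across origin: (0, -1) → (0, 1)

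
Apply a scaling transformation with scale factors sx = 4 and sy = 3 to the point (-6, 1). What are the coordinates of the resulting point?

Scaling matrix:
[[4, 0], [0, 3]]
Result: (-6 × 4, 1 × 3) = (-24, 3)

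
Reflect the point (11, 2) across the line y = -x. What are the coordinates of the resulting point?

Reflection across line y = -x: (11, 2) → (-2, -11)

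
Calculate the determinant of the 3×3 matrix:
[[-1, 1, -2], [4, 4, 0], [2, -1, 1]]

Expansion along first row:
det = -1·det([[4,0],[-1,1]]) - 1·det([[4,0],[2,1]]) + -2·det([[4,4],[2,-1]])
    = -1·(4·1 - 0·-1) - 1·(4·1 - 0·2) + -2·(4·-1 - 4·2)
    = -1·4 - 1·4 + -2·-12
    = -4 + -4 + 24 = 16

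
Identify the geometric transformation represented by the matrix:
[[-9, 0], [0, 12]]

This matrix represents: non-uniform scaling by sx = -9, sy = 12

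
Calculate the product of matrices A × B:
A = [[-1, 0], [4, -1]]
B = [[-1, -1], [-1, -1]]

Matrix multiplication:
C[0][0] = -1×-1 + 0×-1 = 1
C[0][1] = -1×-1 + 0×-1 = 1
C[1][0] = 4×-1 + -1×-1 = -3
C[1][1] = 4×-1 + -1×-1 = -3
Result: [[1, 1], [-3, -3]]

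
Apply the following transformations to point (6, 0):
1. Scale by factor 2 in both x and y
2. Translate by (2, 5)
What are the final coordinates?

Step 1: Scale (6, 0) by 2 → (12, 0)
Step 2: Translate by (2, 5) → (14, 5)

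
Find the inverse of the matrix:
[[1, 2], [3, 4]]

For [[a,b],[c,d]], inverse = (1/det)·[[d,-b],[-c,a]]
det = (1)(4) - (2)(3) = 4 - 6 = -2
Inverse = (1/-2)·[[4, -2], [-3, 1]]
= [[-2, 1], [3/2, -1/2]]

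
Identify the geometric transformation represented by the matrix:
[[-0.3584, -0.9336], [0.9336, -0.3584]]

This matrix represents: rotation by 111° counterclockwise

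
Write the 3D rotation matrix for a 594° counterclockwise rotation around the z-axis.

Rotation matrix for counterclockwise 594° around z-axis:
cos(594°) = -0.5878, sin(594°) = -0.8090
Result: [[-0.5878, 0.8090, 0], [-0.8090, -0.5878, 0], [0, 0, 1]]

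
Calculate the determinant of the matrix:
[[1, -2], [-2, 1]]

For a 2×2 matrix [[a, b], [c, d]], det = ad - bc
det = (1)(1) - (-2)(-2) = 1 - 4 = -3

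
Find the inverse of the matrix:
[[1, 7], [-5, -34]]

For [[a,b],[c,d]], inverse = (1/det)·[[d,-b],[-c,a]]
det = (1)(-34) - (7)(-5) = -34 - -35 = 1
Inverse = [[-34, -7], [5, 1]]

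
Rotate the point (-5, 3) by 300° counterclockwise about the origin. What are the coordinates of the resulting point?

Rotation matrix for 300°: [[cos 300°, -sin 300°], [sin 300°, cos 300°]] ≈ [[0.500000, 0.866025], [-0.866025, 0.500000]]
[[0.500000, 0.866025], [-0.866025, 0.500000]] × [-5, 3]ᵀ ≈ [0.0981, 5.8301]ᵀ
Result: (0.0981, 5.8301)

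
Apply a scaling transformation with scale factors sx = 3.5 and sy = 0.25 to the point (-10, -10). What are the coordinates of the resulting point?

Scaling matrix:
[[3.50, 0], [0, 0.25]]
Result: (-10 × 3.5, -10 × 0.25) = (-35, -2.5)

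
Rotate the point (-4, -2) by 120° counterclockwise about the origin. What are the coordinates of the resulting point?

Rotation matrix for 120°: [[cos 120°, -sin 120°], [sin 120°, cos 120°]] ≈ [[-0.500000, -0.866025], [0.866025, -0.500000]]
[[-0.500000, -0.866025], [0.866025, -0.500000]] × [-4, -2]ᵀ ≈ [3.7321, -2.4641]ᵀ
Result: (3.7321, -2.4641)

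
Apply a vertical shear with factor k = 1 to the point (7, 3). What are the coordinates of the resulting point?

Shear matrix for vertical shear with factor k = 1:
[[1, 0], [1, 1]]
Result: (7, 3) → (7, 10)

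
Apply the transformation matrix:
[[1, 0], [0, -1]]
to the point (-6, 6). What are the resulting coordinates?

Matrix multiplication:
[[1, 0], [0, -1]] × [-6, 6]ᵀ
= [(1)(-6) + (0)(6), (0)(-6) + (-1)(6)]ᵀ
= [-6, -6]ᵀ
Result: (-6, -6)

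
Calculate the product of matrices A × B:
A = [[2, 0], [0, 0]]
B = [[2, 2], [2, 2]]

Matrix multiplication:
C[0][0] = 2×2 + 0×2 = 4
C[0][1] = 2×2 + 0×2 = 4
C[1][0] = 0×2 + 0×2 = 0
C[1][1] = 0×2 + 0×2 = 0
Result: [[4, 4], [0, 0]]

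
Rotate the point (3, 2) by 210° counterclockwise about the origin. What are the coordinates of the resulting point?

Rotation matrix for 210°: [[cos 210°, -sin 210°], [sin 210°, cos 210°]] ≈ [[-0.866025, 0.500000], [-0.500000, -0.866025]]
[[-0.866025, 0.500000], [-0.500000, -0.866025]] × [3, 2]ᵀ ≈ [-1.5981, -3.2321]ᵀ
Result: (-1.5981, -3.2321)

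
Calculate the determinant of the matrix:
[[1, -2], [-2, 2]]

For a 2×2 matrix [[a, b], [c, d]], det = ad - bc
det = (1)(2) - (-2)(-2) = 2 - 4 = -2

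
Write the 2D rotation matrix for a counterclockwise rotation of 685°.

Rotation matrix formula: [[cos θ, -sin θ], [sin θ, cos θ]]
For θ = 685°:
cos(685°) = 0.8192
sin(685°) = -0.5736
Result: [[0.8192, 0.5736], [-0.5736, 0.8192]]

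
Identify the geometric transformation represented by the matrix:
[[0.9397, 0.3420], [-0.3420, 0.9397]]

This matrix represents: rotation by 340° counterclockwise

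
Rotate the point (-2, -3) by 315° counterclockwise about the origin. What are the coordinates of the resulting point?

Rotation matrix for 315°: [[cos 315°, -sin 315°], [sin 315°, cos 315°]] ≈ [[0.707107, 0.707107], [-0.707107, 0.707107]]
[[0.707107, 0.707107], [-0.707107, 0.707107]] × [-2, -3]ᵀ ≈ [-3.5355, -0.7071]ᵀ
Result: (-3.5355, -0.7071)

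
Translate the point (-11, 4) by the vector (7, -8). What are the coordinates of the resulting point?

Translation by (7, -8) (homogeneous matrix [[1, 0, 7], [0, 1, -8], [0, 0, 1]]):
x' = -11 + 7 = -4
y' = 4 + -8 = -4
Result: (-4, -4)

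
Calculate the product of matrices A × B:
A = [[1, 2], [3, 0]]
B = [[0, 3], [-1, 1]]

Matrix multiplication:
C[0][0] = 1×0 + 2×-1 = -2
C[0][1] = 1×3 + 2×1 = 5
C[1][0] = 3×0 + 0×-1 = 0
C[1][1] = 3×3 + 0×1 = 9
Result: [[-2, 5], [0, 9]]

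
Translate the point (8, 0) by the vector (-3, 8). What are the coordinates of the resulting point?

Translation by (-3, 8) (homogeneous matrix [[1, 0, -3], [0, 1, 8], [0, 0, 1]]):
x' = 8 + -3 = 5
y' = 0 + 8 = 8
Result: (5, 8)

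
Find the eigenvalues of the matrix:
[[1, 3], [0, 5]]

Characteristic equation: det(A - λI) = 0
λ² - (trace)λ + (det) = 0
trace = 1 + 5 = 6, det = (1)(5) - (3)(0) = 5
λ² - (6)λ + (5) = 0
λ = (6 ± √((6)² - 4·(5))) / 2 = (6 ± √16) / 2
Solving: λ = 1, 5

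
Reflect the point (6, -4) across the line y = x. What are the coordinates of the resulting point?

Reflection across line y = x: (6, -4) → (-4, 6)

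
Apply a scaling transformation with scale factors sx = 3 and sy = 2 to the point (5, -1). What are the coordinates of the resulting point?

Scaling matrix:
[[3, 0], [0, 2]]
Result: (5 × 3, -1 × 2) = (15, -2)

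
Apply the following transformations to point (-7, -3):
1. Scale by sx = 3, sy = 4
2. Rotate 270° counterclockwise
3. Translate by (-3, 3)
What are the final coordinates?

Step 1: Scale → (-21, -12)
Step 2: Rotate 270° → (-12, 21)
Step 3: Translate → (-15, 24)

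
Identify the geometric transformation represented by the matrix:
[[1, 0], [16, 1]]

This matrix represents: vertical shear with factor 16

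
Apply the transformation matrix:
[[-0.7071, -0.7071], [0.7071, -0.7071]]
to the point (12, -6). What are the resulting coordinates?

Matrix multiplication:
[[-0.7071, -0.7071], [0.7071, -0.7071]] × [12, -6]ᵀ
= [(-0.7071)(12) + (-0.7071)(-6), (0.7071)(12) + (-0.7071)(-6)]ᵀ
= [-4.2426, 12.7278]ᵀ
Result: (-4.2426, 12.7278)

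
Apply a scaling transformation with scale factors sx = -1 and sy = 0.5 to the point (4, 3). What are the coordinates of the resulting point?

Scaling matrix:
[[-1, 0], [0, 0.50]]
Result: (4 × -1, 3 × 0.5) = (-4, 1.5)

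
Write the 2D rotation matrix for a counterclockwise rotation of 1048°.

Rotation matrix formula: [[cos θ, -sin θ], [sin θ, cos θ]]
For θ = 1048°:
cos(1048°) = 0.8480
sin(1048°) = -0.5299
Result: [[0.8480, 0.5299], [-0.5299, 0.8480]]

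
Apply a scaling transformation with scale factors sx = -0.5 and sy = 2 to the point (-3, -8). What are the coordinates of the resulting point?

Scaling matrix:
[[-0.50, 0], [0, 2]]
Result: (-3 × -0.5, -8 × 2) = (1.5, -16)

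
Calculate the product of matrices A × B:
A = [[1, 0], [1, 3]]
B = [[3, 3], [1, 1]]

Matrix multiplication:
C[0][0] = 1×3 + 0×1 = 3
C[0][1] = 1×3 + 0×1 = 3
C[1][0] = 1×3 + 3×1 = 6
C[1][1] = 1×3 + 3×1 = 6
Result: [[3, 3], [6, 6]]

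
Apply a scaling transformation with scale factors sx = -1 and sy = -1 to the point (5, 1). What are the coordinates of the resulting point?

Scaling matrix:
[[-1, 0], [0, -1]]
Result: (5 × -1, 1 × -1) = (-5, -1)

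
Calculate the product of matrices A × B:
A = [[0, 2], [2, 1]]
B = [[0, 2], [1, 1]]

Matrix multiplication:
C[0][0] = 0×0 + 2×1 = 2
C[0][1] = 0×2 + 2×1 = 2
C[1][0] = 2×0 + 1×1 = 1
C[1][1] = 2×2 + 1×1 = 5
Result: [[2, 2], [1, 5]]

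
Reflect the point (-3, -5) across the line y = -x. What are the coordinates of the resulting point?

Reflection across line y = -x: (-3, -5) → (5, 3)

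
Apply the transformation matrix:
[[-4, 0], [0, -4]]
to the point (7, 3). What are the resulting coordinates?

Matrix multiplication:
[[-4, 0], [0, -4]] × [7, 3]ᵀ
= [(-4)(7) + (0)(3), (0)(7) + (-4)(3)]ᵀ
= [-28, -12]ᵀ
Result: (-28, -12)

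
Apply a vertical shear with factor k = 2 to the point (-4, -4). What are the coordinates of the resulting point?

Shear matrix for vertical shear with factor k = 2:
[[1, 0], [2, 1]]
Result: (-4, -4) → (-4, -12)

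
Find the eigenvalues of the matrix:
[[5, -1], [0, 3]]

Characteristic equation: det(A - λI) = 0
λ² - (trace)λ + (det) = 0
trace = 5 + 3 = 8, det = (5)(3) - (-1)(0) = 15
λ² - (8)λ + (15) = 0
λ = (8 ± √((8)² - 4·(15))) / 2 = (8 ± √4) / 2
Solving: λ = 3, 5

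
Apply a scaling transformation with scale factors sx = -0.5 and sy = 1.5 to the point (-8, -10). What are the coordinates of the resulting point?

Scaling matrix:
[[-0.50, 0], [0, 1.50]]
Result: (-8 × -0.5, -10 × 1.5) = (4, -15)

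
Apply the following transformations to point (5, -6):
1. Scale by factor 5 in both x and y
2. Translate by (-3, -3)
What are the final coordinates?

Step 1: Scale (5, -6) by 5 → (25, -30)
Step 2: Translate by (-3, -3) → (22, -33)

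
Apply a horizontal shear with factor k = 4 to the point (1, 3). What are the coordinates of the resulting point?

Shear matrix for horizontal shear with factor k = 4:
[[1, 4], [0, 1]]
Result: (1, 3) → (13, 3)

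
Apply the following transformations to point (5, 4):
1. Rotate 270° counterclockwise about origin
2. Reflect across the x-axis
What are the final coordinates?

Step 1: Rotate 270° → (4, -5)
Step 2: Reflect across x-axis → (4, 5)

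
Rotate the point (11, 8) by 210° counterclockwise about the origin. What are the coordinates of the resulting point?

Rotation matrix for 210°: [[cos 210°, -sin 210°], [sin 210°, cos 210°]] ≈ [[-0.866025, 0.500000], [-0.500000, -0.866025]]
[[-0.866025, 0.500000], [-0.500000, -0.866025]] × [11, 8]ᵀ ≈ [-5.5263, -12.4282]ᵀ
Result: (-5.5263, -12.4282)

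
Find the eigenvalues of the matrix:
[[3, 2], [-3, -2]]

Characteristic equation: det(A - λI) = 0
λ² - (trace)λ + (det) = 0
trace = 3 + -2 = 1, det = (3)(-2) - (2)(-3) = 0
λ² - (1)λ + (0) = 0
λ = (1 ± √((1)² - 4·(0))) / 2 = (1 ± √1) / 2
Solving: λ = 0, 1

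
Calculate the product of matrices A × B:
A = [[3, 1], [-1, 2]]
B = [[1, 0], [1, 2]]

Matrix multiplication:
C[0][0] = 3×1 + 1×1 = 4
C[0][1] = 3×0 + 1×2 = 2
C[1][0] = -1×1 + 2×1 = 1
C[1][1] = -1×0 + 2×2 = 4
Result: [[4, 2], [1, 4]]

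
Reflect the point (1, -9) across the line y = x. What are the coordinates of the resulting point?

Reflection across line y = x: (1, -9) → (-9, 1)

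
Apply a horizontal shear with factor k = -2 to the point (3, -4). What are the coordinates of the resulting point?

Shear matrix for horizontal shear with factor k = -2:
[[1, -2], [0, 1]]
Result: (3, -4) → (11, -4)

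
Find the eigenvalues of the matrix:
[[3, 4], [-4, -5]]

Characteristic equation: det(A - λI) = 0
λ² - (trace)λ + (det) = 0
trace = 3 + -5 = -2, det = (3)(-5) - (4)(-4) = 1
λ² - (-2)λ + (1) = 0
λ = (-2 ± √((-2)² - 4·(1))) / 2 = (-2 ± √0) / 2
Solving: λ = -1, -1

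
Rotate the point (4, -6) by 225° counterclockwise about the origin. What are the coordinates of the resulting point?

Rotation matrix for 225°: [[cos 225°, -sin 225°], [sin 225°, cos 225°]] ≈ [[-0.707107, 0.707107], [-0.707107, -0.707107]]
[[-0.707107, 0.707107], [-0.707107, -0.707107]] × [4, -6]ᵀ ≈ [-7.0711, 1.4142]ᵀ
Result: (-7.0711, 1.4142)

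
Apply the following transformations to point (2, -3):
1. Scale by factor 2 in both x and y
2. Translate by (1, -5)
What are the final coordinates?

Step 1: Scale (2, -3) by 2 → (4, -6)
Step 2: Translate by (1, -5) → (5, -11)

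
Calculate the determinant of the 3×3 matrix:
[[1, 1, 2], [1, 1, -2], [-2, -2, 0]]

Expansion along first row:
det = 1·det([[1,-2],[-2,0]]) - 1·det([[1,-2],[-2,0]]) + 2·det([[1,1],[-2,-2]])
    = 1·(1·0 - -2·-2) - 1·(1·0 - -2·-2) + 2·(1·-2 - 1·-2)
    = 1·-4 - 1·-4 + 2·0
    = -4 + 4 + 0 = 0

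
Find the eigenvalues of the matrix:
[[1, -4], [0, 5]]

Characteristic equation: det(A - λI) = 0
λ² - (trace)λ + (det) = 0
trace = 1 + 5 = 6, det = (1)(5) - (-4)(0) = 5
λ² - (6)λ + (5) = 0
λ = (6 ± √((6)² - 4·(5))) / 2 = (6 ± √16) / 2
Solving: λ = 1, 5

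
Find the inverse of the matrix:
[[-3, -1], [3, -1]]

For [[a,b],[c,d]], inverse = (1/det)·[[d,-b],[-c,a]]
det = (-3)(-1) - (-1)(3) = 3 - -3 = 6
Inverse = (1/6)·[[-1, 1], [-3, -3]]
= [[-1/6, 1/6], [-1/2, -1/2]]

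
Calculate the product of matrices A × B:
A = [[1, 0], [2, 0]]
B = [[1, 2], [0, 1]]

Matrix multiplication:
C[0][0] = 1×1 + 0×0 = 1
C[0][1] = 1×2 + 0×1 = 2
C[1][0] = 2×1 + 0×0 = 2
C[1][1] = 2×2 + 0×1 = 4
Result: [[1, 2], [2, 4]]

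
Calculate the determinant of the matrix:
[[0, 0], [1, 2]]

For a 2×2 matrix [[a, b], [c, d]], det = ad - bc
det = (0)(2) - (0)(1) = 0 - 0 = 0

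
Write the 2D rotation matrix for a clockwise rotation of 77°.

Rotation matrix formula: [[cos θ, -sin θ], [sin θ, cos θ]]
A clockwise rotation by 77° is equivalent to a counterclockwise rotation by -77°.
For θ = -77°:
cos(-77°) = 0.2250
sin(-77°) = -0.9744
Result: [[0.2250, 0.9744], [-0.9744, 0.2250]]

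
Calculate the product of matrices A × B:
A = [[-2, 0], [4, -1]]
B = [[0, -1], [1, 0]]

Matrix multiplication:
C[0][0] = -2×0 + 0×1 = 0
C[0][1] = -2×-1 + 0×0 = 2
C[1][0] = 4×0 + -1×1 = -1
C[1][1] = 4×-1 + -1×0 = -4
Result: [[0, 2], [-1, -4]]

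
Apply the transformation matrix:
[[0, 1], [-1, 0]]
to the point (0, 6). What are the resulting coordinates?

Matrix multiplication:
[[0, 1], [-1, 0]] × [0, 6]ᵀ
= [(0)(0) + (1)(6), (-1)(0) + (0)(6)]ᵀ
= [6, 0]ᵀ
Result: (6, 0)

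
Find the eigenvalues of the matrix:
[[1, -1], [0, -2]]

Characteristic equation: det(A - λI) = 0
λ² - (trace)λ + (det) = 0
trace = 1 + -2 = -1, det = (1)(-2) - (-1)(0) = -2
λ² - (-1)λ + (-2) = 0
λ = (-1 ± √((-1)² - 4·(-2))) / 2 = (-1 ± √9) / 2
Solving: λ = -2, 1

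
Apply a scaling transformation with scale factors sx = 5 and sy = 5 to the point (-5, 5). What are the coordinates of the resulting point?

Scaling matrix:
[[5, 0], [0, 5]]
Result: (-5 × 5, 5 × 5) = (-25, 25)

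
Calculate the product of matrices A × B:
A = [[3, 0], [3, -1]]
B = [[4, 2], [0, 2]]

Matrix multiplication:
C[0][0] = 3×4 + 0×0 = 12
C[0][1] = 3×2 + 0×2 = 6
C[1][0] = 3×4 + -1×0 = 12
C[1][1] = 3×2 + -1×2 = 4
Result: [[12, 6], [12, 4]]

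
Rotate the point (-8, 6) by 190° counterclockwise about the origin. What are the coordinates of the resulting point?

Rotation matrix for 190°: [[cos 190°, -sin 190°], [sin 190°, cos 190°]] ≈ [[-0.984808, 0.173648], [-0.173648, -0.984808]]
[[-0.984808, 0.173648], [-0.173648, -0.984808]] × [-8, 6]ᵀ ≈ [8.9204, -4.5197]ᵀ
Result: (8.9204, -4.5197)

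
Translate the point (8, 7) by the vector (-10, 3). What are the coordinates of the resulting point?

Translation by (-10, 3) (homogeneous matrix [[1, 0, -10], [0, 1, 3], [0, 0, 1]]):
x' = 8 + -10 = -2
y' = 7 + 3 = 10
Result: (-2, 10)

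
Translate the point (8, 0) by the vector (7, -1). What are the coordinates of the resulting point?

Translation by (7, -1) (homogeneous matrix [[1, 0, 7], [0, 1, -1], [0, 0, 1]]):
x' = 8 + 7 = 15
y' = 0 + -1 = -1
Result: (15, -1)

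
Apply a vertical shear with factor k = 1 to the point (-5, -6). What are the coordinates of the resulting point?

Shear matrix for vertical shear with factor k = 1:
[[1, 0], [1, 1]]
Result: (-5, -6) → (-5, -11)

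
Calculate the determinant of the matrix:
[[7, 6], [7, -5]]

For a 2×2 matrix [[a, b], [c, d]], det = ad - bc
det = (7)(-5) - (6)(7) = -35 - 42 = -77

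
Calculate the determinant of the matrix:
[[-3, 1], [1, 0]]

For a 2×2 matrix [[a, b], [c, d]], det = ad - bc
det = (-3)(0) - (1)(1) = 0 - 1 = -1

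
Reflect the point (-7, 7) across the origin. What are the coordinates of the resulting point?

Reflection across origin: (-7, 7) → (7, -7)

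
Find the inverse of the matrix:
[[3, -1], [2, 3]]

For [[a,b],[c,d]], inverse = (1/det)·[[d,-b],[-c,a]]
det = (3)(3) - (-1)(2) = 9 - -2 = 11
Inverse = (1/11)·[[3, 1], [-2, 3]]
= [[3/11, 1/11], [-2/11, 3/11]]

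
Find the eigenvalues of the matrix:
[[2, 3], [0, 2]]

Characteristic equation: det(A - λI) = 0
λ² - (trace)λ + (det) = 0
trace = 2 + 2 = 4, det = (2)(2) - (3)(0) = 4
λ² - (4)λ + (4) = 0
λ = (4 ± √((4)² - 4·(4))) / 2 = (4 ± √0) / 2
Solving: λ = 2, 2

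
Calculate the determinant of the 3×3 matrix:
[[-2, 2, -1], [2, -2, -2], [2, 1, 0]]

Expansion along first row:
det = -2·det([[-2,-2],[1,0]]) - 2·det([[2,-2],[2,0]]) + -1·det([[2,-2],[2,1]])
    = -2·(-2·0 - -2·1) - 2·(2·0 - -2·2) + -1·(2·1 - -2·2)
    = -2·2 - 2·4 + -1·6
    = -4 + -8 + -6 = -18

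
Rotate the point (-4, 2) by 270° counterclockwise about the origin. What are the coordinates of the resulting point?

Rotation matrix for 270°: [[cos 270°, -sin 270°], [sin 270°, cos 270°]] = [[0, 1], [-1, 0]]
[[0, 1], [-1, 0]] × [-4, 2]ᵀ = [2, 4]ᵀ
Result: (2, 4)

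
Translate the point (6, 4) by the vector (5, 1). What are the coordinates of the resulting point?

Translation by (5, 1) (homogeneous matrix [[1, 0, 5], [0, 1, 1], [0, 0, 1]]):
x' = 6 + 5 = 11
y' = 4 + 1 = 5
Result: (11, 5)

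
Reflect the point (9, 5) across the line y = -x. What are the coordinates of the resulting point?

Reflection across line y = -x: (9, 5) → (-5, -9)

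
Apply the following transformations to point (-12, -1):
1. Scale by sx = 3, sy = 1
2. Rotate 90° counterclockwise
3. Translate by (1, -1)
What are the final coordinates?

Step 1: Scale → (-36, -1)
Step 2: Rotate 90° → (1, -36)
Step 3: Translate → (2, -37)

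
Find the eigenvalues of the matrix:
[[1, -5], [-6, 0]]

Characteristic equation: det(A - λI) = 0
λ² - (trace)λ + (det) = 0
trace = 1 + 0 = 1, det = (1)(0) - (-5)(-6) = -30
λ² - (1)λ + (-30) = 0
λ = (1 ± √((1)² - 4·(-30))) / 2 = (1 ± √121) / 2
Solving: λ = -5, 6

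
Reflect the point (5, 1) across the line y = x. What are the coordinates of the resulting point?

Reflection across line y = x: (5, 1) → (1, 5)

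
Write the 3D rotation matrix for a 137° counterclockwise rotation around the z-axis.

Rotation matrix for counterclockwise 137° around z-axis:
cos(137°) = -0.7314, sin(137°) = 0.6820
Result: [[-0.7314, -0.6820, 0], [0.6820, -0.7314, 0], [0, 0, 1]]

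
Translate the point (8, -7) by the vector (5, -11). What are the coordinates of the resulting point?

Translation by (5, -11) (homogeneous matrix [[1, 0, 5], [0, 1, -11], [0, 0, 1]]):
x' = 8 + 5 = 13
y' = -7 + -11 = -18
Result: (13, -18)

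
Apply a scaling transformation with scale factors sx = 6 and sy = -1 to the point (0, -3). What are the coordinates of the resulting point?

Scaling matrix:
[[6, 0], [0, -1]]
Result: (0 × 6, -3 × -1) = (0, 3)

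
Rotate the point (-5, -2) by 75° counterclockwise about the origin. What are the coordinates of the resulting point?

Rotation matrix for 75°: [[cos 75°, -sin 75°], [sin 75°, cos 75°]] ≈ [[0.258819, -0.965926], [0.965926, 0.258819]]
[[0.258819, -0.965926], [0.965926, 0.258819]] × [-5, -2]ᵀ ≈ [0.6378, -5.3473]ᵀ
Result: (0.6378, -5.3473)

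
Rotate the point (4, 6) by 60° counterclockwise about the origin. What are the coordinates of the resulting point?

Rotation matrix for 60°: [[cos 60°, -sin 60°], [sin 60°, cos 60°]] ≈ [[0.500000, -0.866025], [0.866025, 0.500000]]
[[0.500000, -0.866025], [0.866025, 0.500000]] × [4, 6]ᵀ ≈ [-3.1962, 6.4641]ᵀ
Result: (-3.1962, 6.4641)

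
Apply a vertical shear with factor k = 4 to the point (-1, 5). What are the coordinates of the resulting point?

Shear matrix for vertical shear with factor k = 4:
[[1, 0], [4, 1]]
Result: (-1, 5) → (-1, 1)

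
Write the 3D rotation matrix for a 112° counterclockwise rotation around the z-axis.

Rotation matrix for counterclockwise 112° around z-axis:
cos(112°) = -0.3746, sin(112°) = 0.9272
Result: [[-0.3746, -0.9272, 0], [0.9272, -0.3746, 0], [0, 0, 1]]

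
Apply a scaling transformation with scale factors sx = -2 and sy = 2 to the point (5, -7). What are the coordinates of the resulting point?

Scaling matrix:
[[-2, 0], [0, 2]]
Result: (5 × -2, -7 × 2) = (-10, -14)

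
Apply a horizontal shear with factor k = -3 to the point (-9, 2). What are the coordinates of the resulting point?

Shear matrix for horizontal shear with factor k = -3:
[[1, -3], [0, 1]]
Result: (-9, 2) → (-15, 2)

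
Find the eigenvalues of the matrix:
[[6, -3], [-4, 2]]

Characteristic equation: det(A - λI) = 0
λ² - (trace)λ + (det) = 0
trace = 6 + 2 = 8, det = (6)(2) - (-3)(-4) = 0
λ² - (8)λ + (0) = 0
λ = (8 ± √((8)² - 4·(0))) / 2 = (8 ± √64) / 2
Solving: λ = 0, 8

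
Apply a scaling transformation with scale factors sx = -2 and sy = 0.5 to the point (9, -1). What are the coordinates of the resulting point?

Scaling matrix:
[[-2, 0], [0, 0.50]]
Result: (9 × -2, -1 × 0.5) = (-18, -0.5)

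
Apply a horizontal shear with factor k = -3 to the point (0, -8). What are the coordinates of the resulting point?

Shear matrix for horizontal shear with factor k = -3:
[[1, -3], [0, 1]]
Result: (0, -8) → (24, -8)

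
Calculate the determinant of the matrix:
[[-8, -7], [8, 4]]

For a 2×2 matrix [[a, b], [c, d]], det = ad - bc
det = (-8)(4) - (-7)(8) = -32 - -56 = 24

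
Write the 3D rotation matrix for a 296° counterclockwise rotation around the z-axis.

Rotation matrix for counterclockwise 296° around z-axis:
cos(296°) = 0.4384, sin(296°) = -0.8988
Result: [[0.4384, 0.8988, 0], [-0.8988, 0.4384, 0], [0, 0, 1]]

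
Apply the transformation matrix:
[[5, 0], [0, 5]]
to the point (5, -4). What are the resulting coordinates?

Matrix multiplication:
[[5, 0], [0, 5]] × [5, -4]ᵀ
= [(5)(5) + (0)(-4), (0)(5) + (5)(-4)]ᵀ
= [25, -20]ᵀ
Result: (25, -20)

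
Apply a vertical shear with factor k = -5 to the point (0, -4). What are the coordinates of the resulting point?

Shear matrix for vertical shear with factor k = -5:
[[1, 0], [-5, 1]]
Result: (0, -4) → (0, -4)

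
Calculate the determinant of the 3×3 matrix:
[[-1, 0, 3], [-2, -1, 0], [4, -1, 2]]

Expansion along first row:
det = -1·det([[-1,0],[-1,2]]) - 0·det([[-2,0],[4,2]]) + 3·det([[-2,-1],[4,-1]])
    = -1·(-1·2 - 0·-1) - 0·(-2·2 - 0·4) + 3·(-2·-1 - -1·4)
    = -1·-2 - 0·-4 + 3·6
    = 2 + 0 + 18 = 20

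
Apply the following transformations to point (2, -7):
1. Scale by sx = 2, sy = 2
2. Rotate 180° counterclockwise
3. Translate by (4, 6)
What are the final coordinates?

Step 1: Scale → (4, -14)
Step 2: Rotate 180° → (-4, 14)
Step 3: Translate → (0, 20)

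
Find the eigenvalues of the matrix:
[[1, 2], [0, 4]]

Characteristic equation: det(A - λI) = 0
λ² - (trace)λ + (det) = 0
trace = 1 + 4 = 5, det = (1)(4) - (2)(0) = 4
λ² - (5)λ + (4) = 0
λ = (5 ± √((5)² - 4·(4))) / 2 = (5 ± √9) / 2
Solving: λ = 1, 4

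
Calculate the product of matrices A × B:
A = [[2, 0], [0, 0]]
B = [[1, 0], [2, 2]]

Matrix multiplication:
C[0][0] = 2×1 + 0×2 = 2
C[0][1] = 2×0 + 0×2 = 0
C[1][0] = 0×1 + 0×2 = 0
C[1][1] = 0×0 + 0×2 = 0
Result: [[2, 0], [0, 0]]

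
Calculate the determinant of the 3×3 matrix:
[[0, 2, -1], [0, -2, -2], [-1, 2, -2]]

Expansion along first row:
det = 0·det([[-2,-2],[2,-2]]) - 2·det([[0,-2],[-1,-2]]) + -1·det([[0,-2],[-1,2]])
    = 0·(-2·-2 - -2·2) - 2·(0·-2 - -2·-1) + -1·(0·2 - -2·-1)
    = 0·8 - 2·-2 + -1·-2
    = 0 + 4 + 2 = 6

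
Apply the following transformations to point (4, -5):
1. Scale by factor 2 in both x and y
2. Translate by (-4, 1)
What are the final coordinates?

Step 1: Scale (4, -5) by 2 → (8, -10)
Step 2: Translate by (-4, 1) → (4, -9)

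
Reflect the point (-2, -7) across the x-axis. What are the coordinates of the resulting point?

Reflection across x-axis: (-2, -7) → (-2, 7)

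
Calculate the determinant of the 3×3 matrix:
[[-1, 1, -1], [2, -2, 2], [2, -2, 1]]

Expansion along first row:
det = -1·det([[-2,2],[-2,1]]) - 1·det([[2,2],[2,1]]) + -1·det([[2,-2],[2,-2]])
    = -1·(-2·1 - 2·-2) - 1·(2·1 - 2·2) + -1·(2·-2 - -2·2)
    = -1·2 - 1·-2 + -1·0
    = -2 + 2 + 0 = 0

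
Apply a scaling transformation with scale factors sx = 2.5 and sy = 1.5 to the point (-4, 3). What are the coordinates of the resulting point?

Scaling matrix:
[[2.50, 0], [0, 1.50]]
Result: (-4 × 2.5, 3 × 1.5) = (-10, 4.5)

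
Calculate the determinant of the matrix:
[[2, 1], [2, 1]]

For a 2×2 matrix [[a, b], [c, d]], det = ad - bc
det = (2)(1) - (1)(2) = 2 - 2 = 0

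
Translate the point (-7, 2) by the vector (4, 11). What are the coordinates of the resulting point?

Translation by (4, 11) (homogeneous matrix [[1, 0, 4], [0, 1, 11], [0, 0, 1]]):
x' = -7 + 4 = -3
y' = 2 + 11 = 13
Result: (-3, 13)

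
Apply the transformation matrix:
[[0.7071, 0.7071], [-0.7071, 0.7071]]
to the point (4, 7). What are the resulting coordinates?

Matrix multiplication:
[[0.7071, 0.7071], [-0.7071, 0.7071]] × [4, 7]ᵀ
= [(0.7071)(4) + (0.7071)(7), (-0.7071)(4) + (0.7071)(7)]ᵀ
= [7.7781, 2.1213]ᵀ
Result: (7.7781, 2.1213)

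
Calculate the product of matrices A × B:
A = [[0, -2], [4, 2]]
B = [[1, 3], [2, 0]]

Matrix multiplication:
C[0][0] = 0×1 + -2×2 = -4
C[0][1] = 0×3 + -2×0 = 0
C[1][0] = 4×1 + 2×2 = 8
C[1][1] = 4×3 + 2×0 = 12
Result: [[-4, 0], [8, 12]]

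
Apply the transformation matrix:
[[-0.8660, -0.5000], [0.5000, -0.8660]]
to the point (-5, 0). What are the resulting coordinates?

Matrix multiplication:
[[-0.8660, -0.5000], [0.5000, -0.8660]] × [-5, 0]ᵀ
= [(-0.8660)(-5) + (-0.5000)(0), (0.5000)(-5) + (-0.8660)(0)]ᵀ
= [4.3300, -2.5000]ᵀ
Result: (4.3300, -2.5000)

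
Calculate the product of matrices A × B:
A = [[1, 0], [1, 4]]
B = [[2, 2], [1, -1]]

Matrix multiplication:
C[0][0] = 1×2 + 0×1 = 2
C[0][1] = 1×2 + 0×-1 = 2
C[1][0] = 1×2 + 4×1 = 6
C[1][1] = 1×2 + 4×-1 = -2
Result: [[2, 2], [6, -2]]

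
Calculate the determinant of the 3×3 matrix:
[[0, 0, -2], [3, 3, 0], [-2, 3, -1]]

Expansion along first row:
det = 0·det([[3,0],[3,-1]]) - 0·det([[3,0],[-2,-1]]) + -2·det([[3,3],[-2,3]])
    = 0·(3·-1 - 0·3) - 0·(3·-1 - 0·-2) + -2·(3·3 - 3·-2)
    = 0·-3 - 0·-3 + -2·15
    = 0 + 0 + -30 = -30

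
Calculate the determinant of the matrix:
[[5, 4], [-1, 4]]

For a 2×2 matrix [[a, b], [c, d]], det = ad - bc
det = (5)(4) - (4)(-1) = 20 - -4 = 24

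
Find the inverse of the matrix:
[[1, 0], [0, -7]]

For [[a,b],[c,d]], inverse = (1/det)·[[d,-b],[-c,a]]
det = (1)(-7) - (0)(0) = -7 - 0 = -7
Inverse = (1/-7)·[[-7, 0], [0, 1]]
= [[1, 0], [0, -1/7]]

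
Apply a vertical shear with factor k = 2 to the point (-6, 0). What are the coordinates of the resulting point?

Shear matrix for vertical shear with factor k = 2:
[[1, 0], [2, 1]]
Result: (-6, 0) → (-6, -12)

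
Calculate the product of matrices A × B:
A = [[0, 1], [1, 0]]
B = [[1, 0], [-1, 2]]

Matrix multiplication:
C[0][0] = 0×1 + 1×-1 = -1
C[0][1] = 0×0 + 1×2 = 2
C[1][0] = 1×1 + 0×-1 = 1
C[1][1] = 1×0 + 0×2 = 0
Result: [[-1, 2], [1, 0]]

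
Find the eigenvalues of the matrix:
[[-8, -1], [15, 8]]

Characteristic equation: det(A - λI) = 0
λ² - (trace)λ + (det) = 0
trace = -8 + 8 = 0, det = (-8)(8) - (-1)(15) = -49
λ² - (0)λ + (-49) = 0
λ = (0 ± √((0)² - 4·(-49))) / 2 = (0 ± √196) / 2
Solving: λ = -7, 7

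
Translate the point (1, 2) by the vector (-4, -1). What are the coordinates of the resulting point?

Translation by (-4, -1) (homogeneous matrix [[1, 0, -4], [0, 1, -1], [0, 0, 1]]):
x' = 1 + -4 = -3
y' = 2 + -1 = 1
Result: (-3, 1)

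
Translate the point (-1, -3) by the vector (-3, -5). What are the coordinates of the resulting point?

Translation by (-3, -5) (homogeneous matrix [[1, 0, -3], [0, 1, -5], [0, 0, 1]]):
x' = -1 + -3 = -4
y' = -3 + -5 = -8
Result: (-4, -8)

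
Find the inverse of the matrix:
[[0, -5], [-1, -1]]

For [[a,b],[c,d]], inverse = (1/det)·[[d,-b],[-c,a]]
det = (0)(-1) - (-5)(-1) = 0 - 5 = -5
Inverse = (1/-5)·[[-1, 5], [1, 0]]
= [[1/5, -1], [-1/5, 0]]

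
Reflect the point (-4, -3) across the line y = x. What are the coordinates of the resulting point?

Reflection across line y = x: (-4, -3) → (-3, -4)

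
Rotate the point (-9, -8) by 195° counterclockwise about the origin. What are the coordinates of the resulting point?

Rotation matrix for 195°: [[cos 195°, -sin 195°], [sin 195°, cos 195°]] ≈ [[-0.965926, 0.258819], [-0.258819, -0.965926]]
[[-0.965926, 0.258819], [-0.258819, -0.965926]] × [-9, -8]ᵀ ≈ [6.6228, 10.0568]ᵀ
Result: (6.6228, 10.0568)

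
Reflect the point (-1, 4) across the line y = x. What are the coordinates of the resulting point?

Reflection across line y = x: (-1, 4) → (4, -1)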